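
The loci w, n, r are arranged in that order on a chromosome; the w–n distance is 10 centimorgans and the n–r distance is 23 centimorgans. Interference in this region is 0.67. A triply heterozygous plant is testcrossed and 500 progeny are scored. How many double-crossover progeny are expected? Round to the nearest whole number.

Map distances give recombination frequencies of 0.100 and 0.230 for the two intervals.
With interference 0.67 (so coincidence = 0.33), expected double-crossover frequency = 0.100 × 0.230 × 0.33 = 0.00759.
Expected number = 0.00759 × 500 = 3.80 ≈ 4.

4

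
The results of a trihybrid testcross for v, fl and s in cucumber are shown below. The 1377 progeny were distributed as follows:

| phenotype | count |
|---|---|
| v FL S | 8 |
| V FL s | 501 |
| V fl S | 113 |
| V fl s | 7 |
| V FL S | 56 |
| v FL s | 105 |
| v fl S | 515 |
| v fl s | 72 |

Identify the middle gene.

fl

The two most frequent reciprocal classes, V FL s and v fl S, are the parental types, so the F1 was V FL s / v fl S.
The two rarest classes, V fl s and v FL S, are the double crossovers. Comparing them with the parentals, only the fl allele has switched, so fl is the middle locus and the order is v – fl – s.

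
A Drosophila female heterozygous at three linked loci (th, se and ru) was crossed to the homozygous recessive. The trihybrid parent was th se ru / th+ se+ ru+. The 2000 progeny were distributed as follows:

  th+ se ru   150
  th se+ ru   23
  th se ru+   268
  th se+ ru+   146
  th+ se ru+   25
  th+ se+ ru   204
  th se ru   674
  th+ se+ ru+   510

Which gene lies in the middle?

The two rarest classes, th se+ ru and th+ se ru+, are the double crossovers. Comparing them with the parentals, only the se allele has switched, so se is the middle locus and the order is ru – se – th.

se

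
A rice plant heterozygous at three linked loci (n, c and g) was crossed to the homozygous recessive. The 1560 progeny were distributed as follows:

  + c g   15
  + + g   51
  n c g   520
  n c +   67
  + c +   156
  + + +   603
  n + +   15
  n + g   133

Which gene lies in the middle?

The two most frequent reciprocal classes, + + + and n c g, are the parental types, so the F1 was + + + / n c g.
The two rarest classes, n + + and + c g, are the double crossovers. Comparing them with the parentals, only the n allele has switched, so n is the middle locus and the order is g – n – c.

n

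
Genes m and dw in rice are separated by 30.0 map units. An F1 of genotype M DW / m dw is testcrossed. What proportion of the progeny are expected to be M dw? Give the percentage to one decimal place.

15.0%

A map distance of 30.0 map units corresponds to a recombination frequency of 0.300.
The F1 is M DW / m dw, so M dw is a recombinant gamete class with expected frequency r/2 = 0.300/2 = 0.1500.
That is 0.1500 = 15.0% of the progeny.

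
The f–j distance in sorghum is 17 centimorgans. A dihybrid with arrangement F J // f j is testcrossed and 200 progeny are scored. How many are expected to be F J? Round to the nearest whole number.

83

A map distance of 17 centimorgans corresponds to a recombination frequency of 0.170.
The F1 is F J / f j, so F J is a parental gamete class with expected frequency (1 − r)/2 = 0.830/2 = 0.4150.
Expected number = 0.4150 × 200 = 83.00 ≈ 83.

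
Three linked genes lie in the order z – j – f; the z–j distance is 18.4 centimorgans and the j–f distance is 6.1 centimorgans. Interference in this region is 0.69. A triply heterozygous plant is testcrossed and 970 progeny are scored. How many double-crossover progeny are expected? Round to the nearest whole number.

3

Map distances give recombination frequencies of 0.184 and 0.061 for the two intervals.
With interference 0.69 (so coincidence = 0.31), expected double-crossover frequency = 0.184 × 0.061 × 0.31 = 0.00348.
Expected number = 0.00348 × 970 = 3.38 ≈ 3.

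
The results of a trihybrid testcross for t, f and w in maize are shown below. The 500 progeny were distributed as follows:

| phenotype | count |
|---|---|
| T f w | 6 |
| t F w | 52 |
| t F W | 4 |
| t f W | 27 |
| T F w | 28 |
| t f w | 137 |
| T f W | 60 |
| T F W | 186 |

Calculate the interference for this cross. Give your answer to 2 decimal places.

0.37

The two most frequent reciprocal classes, T F W and t f w, are the parental types, so the F1 was T F W / t f w.
The two rarest classes, t F W and T f w, are the double crossovers. Comparing them with the parentals, only the t allele has switched, so t is the middle locus and the order is w – t – f.
w–t: (55 + 10)/500 = 0.1300; t–f: (112 + 10)/500 = 0.2440.
Expected DCO frequency = 0.1300 × 0.2440 ≈ 0.03172; observed = 10/500 ≈ 0.02000.
Coefficient of coincidence = 0.02000/0.03172 ≈ 0.63; interference = 1 − 0.63 = 0.37.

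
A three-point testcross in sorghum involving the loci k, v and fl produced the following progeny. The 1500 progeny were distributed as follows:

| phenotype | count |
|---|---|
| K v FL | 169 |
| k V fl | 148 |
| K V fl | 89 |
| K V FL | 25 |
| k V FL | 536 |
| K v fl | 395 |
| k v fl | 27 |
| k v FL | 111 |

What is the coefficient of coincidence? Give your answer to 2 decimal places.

The two most frequent reciprocal classes, k V FL and K v fl, are the parental types, so the F1 was k V FL / K v fl.
The two rarest classes, K V FL and k v fl, are the double crossovers. Comparing them with the parentals, only the k allele has switched, so k is the middle locus and the order is v – k – fl.
v–k: (200 + 52)/1500 = 0.1680; k–fl: (317 + 52)/1500 = 0.2460.
Expected DCO frequency = 0.1680 × 0.2460 ≈ 0.04133; observed = 52/1500 ≈ 0.03467.
Coefficient of coincidence = 0.03467/0.04133 ≈ 0.84.

0.84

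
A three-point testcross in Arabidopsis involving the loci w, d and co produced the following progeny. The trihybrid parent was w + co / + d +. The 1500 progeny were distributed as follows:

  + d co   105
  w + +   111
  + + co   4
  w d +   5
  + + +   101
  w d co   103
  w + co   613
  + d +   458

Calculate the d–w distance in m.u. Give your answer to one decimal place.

The two rarest classes, + + co and w d +, are the double crossovers. Comparing them with the parentals, only the w allele has switched, so w is the middle locus and the order is d – w – co.
Crossovers in the d–w interval produce the single-crossover classes w d co and + + + (103 + 101 = 204) plus the double crossovers (9).
RF(d–w) = (204 + 9) / 1500 = 213/1500 = 0.1420 → 14.2 m.u.

14.2 m.u.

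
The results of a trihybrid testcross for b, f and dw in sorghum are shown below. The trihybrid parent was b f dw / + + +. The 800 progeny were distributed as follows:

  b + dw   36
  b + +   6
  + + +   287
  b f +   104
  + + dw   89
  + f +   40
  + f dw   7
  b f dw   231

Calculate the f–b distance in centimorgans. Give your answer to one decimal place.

The two rarest classes, + f dw and b + +, are the double crossovers. Comparing them with the parentals, only the b allele has switched, so b is the middle locus and the order is dw – b – f.
Crossovers in the b–f interval produce the single-crossover classes b + dw and + f + (36 + 40 = 76) plus the double crossovers (13).
RF(b–f) = (76 + 13) / 800 = 89/800 = 0.1113 → 11.1 centimorgans.

11.1 centimorgans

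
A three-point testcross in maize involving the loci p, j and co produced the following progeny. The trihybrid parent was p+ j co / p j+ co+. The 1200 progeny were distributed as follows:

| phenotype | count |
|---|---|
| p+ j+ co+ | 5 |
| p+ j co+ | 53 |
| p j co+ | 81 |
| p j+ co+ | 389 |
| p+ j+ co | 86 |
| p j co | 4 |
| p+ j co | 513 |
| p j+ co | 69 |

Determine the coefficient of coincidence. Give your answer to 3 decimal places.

0.468

The two rarest classes, p j co and p+ j+ co+, are the double crossovers. Comparing them with the parentals, only the p allele has switched, so p is the middle locus and the order is j – p – co.
j–p: (167 + 9)/1200 = 0.1467; p–co: (122 + 9)/1200 = 0.1092.
Expected DCO frequency = 0.1467 × 0.1092 ≈ 0.01602; observed = 9/1200 ≈ 0.00750.
Coefficient of coincidence = 0.00750/0.01602 ≈ 0.468.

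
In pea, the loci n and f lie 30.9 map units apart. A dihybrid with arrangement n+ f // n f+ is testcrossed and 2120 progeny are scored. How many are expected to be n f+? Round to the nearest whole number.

A map distance of 30.9 map units corresponds to a recombination frequency of 0.309.
The F1 is n+ f / n f+, so n f+ is a parental gamete class with expected frequency (1 − r)/2 = 0.691/2 = 0.3455.
Expected number = 0.3455 × 2120 = 732.46 ≈ 732.

732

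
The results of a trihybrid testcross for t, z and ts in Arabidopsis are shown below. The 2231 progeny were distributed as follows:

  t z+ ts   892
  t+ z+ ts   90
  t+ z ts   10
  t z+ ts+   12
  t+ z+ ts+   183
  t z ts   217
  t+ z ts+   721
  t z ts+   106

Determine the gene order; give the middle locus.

ts

The two most frequent reciprocal classes, t z+ ts and t+ z ts+, are the parental types, so the F1 was t z+ ts / t+ z ts+.
The two rarest classes, t z+ ts+ and t+ z ts, are the double crossovers. Comparing them with the parentals, only the ts allele has switched, so ts is the middle locus and the order is t – ts – z.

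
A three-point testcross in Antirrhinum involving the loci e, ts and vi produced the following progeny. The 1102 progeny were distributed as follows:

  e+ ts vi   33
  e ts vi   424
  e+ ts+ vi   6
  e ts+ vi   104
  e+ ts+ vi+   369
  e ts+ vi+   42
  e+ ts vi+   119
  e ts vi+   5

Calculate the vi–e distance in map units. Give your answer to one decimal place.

7.8 map units

The two most frequent reciprocal classes, e ts vi and e+ ts+ vi+, are the parental types, so the F1 was e ts vi / e+ ts+ vi+.
The two rarest classes, e ts vi+ and e+ ts+ vi, are the double crossovers. Comparing them with the parentals, only the vi allele has switched, so vi is the middle locus and the order is ts – vi – e.
Crossovers in the vi–e interval produce the single-crossover classes e+ ts vi and e ts+ vi+ (33 + 42 = 75) plus the double crossovers (11).
RF(vi–e) = (75 + 11) / 1102 = 86/1102 = 0.0780 → 7.8 map units.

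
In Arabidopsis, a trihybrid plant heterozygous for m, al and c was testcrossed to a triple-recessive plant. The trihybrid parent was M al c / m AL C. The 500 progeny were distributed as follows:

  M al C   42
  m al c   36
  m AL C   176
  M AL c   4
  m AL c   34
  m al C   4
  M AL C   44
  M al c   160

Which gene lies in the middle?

al

The two rarest classes, M AL c and m al C, are the double crossovers. Comparing them with the parentals, only the al allele has switched, so al is the middle locus and the order is c – al – m.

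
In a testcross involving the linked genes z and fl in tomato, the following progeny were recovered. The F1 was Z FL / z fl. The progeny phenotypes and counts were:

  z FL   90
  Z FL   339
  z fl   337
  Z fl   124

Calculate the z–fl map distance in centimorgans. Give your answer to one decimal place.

24.0 centimorgans

The recombinant classes are Z fl and z FL: 124 + 90 = 214.
Recombination frequency = 214/890 = 0.2404 ≈ 24.0%, i.e. 24.0 centimorgans.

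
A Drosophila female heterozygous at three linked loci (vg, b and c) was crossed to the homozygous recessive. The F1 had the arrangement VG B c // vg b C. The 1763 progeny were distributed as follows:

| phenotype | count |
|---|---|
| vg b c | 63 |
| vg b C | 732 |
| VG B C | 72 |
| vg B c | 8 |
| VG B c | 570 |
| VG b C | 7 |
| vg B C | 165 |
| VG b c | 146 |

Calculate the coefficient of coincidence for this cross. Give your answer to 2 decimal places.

0.54

The two rarest classes, vg B c and VG b C, are the double crossovers. Comparing them with the parentals, only the vg allele has switched, so vg is the middle locus and the order is c – vg – b.
c–vg: (135 + 15)/1763 = 0.0851; vg–b: (311 + 15)/1763 = 0.1849.
Expected DCO frequency = 0.0851 × 0.1849 ≈ 0.01573; observed = 15/1763 ≈ 0.00851.
Coefficient of coincidence = 0.00851/0.01573 ≈ 0.54.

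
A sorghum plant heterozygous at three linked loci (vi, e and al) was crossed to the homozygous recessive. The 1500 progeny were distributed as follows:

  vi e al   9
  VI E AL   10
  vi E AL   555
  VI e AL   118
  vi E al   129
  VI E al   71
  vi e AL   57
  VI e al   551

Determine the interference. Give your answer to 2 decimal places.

The two most frequent reciprocal classes, vi E AL and VI e al, are the parental types, so the F1 was vi E AL / VI e al.
The two rarest classes, VI E AL and vi e al, are the double crossovers. Comparing them with the parentals, only the vi allele has switched, so vi is the middle locus and the order is al – vi – e.
al–vi: (247 + 19)/1500 = 0.1773; vi–e: (128 + 19)/1500 = 0.0980.
Expected DCO frequency = 0.1773 × 0.0980 ≈ 0.01738; observed = 19/1500 ≈ 0.01267.
Coefficient of coincidence = 0.01267/0.01738 ≈ 0.73; interference = 1 − 0.73 = 0.27.

0.27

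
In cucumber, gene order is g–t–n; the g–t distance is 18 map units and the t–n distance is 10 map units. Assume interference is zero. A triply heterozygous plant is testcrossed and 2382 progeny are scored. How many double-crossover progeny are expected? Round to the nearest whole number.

Map distances give recombination frequencies of 0.180 and 0.100 for the two intervals.
With no interference, expected double-crossover frequency = 0.180 × 0.100 = 0.01800.
Expected number = 0.01800 × 2382 = 42.88 ≈ 43.

43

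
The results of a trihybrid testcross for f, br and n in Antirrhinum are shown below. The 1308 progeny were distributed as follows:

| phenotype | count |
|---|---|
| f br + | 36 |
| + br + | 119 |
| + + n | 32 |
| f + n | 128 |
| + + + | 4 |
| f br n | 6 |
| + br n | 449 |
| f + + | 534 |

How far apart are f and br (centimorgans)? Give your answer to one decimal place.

The two most frequent reciprocal classes, + br n and f + +, are the parental types, so the F1 was + br n / f + +.
The two rarest classes, f br n and + + +, are the double crossovers. Comparing them with the parentals, only the f allele has switched, so f is the middle locus and the order is br – f – n.
Crossovers in the br–f interval produce the single-crossover classes + + n and f br + (32 + 36 = 68) plus the double crossovers (10).
RF(br–f) = (68 + 10) / 1308 = 78/1308 = 0.0596 → 6.0 centimorgans.

6.0 centimorgans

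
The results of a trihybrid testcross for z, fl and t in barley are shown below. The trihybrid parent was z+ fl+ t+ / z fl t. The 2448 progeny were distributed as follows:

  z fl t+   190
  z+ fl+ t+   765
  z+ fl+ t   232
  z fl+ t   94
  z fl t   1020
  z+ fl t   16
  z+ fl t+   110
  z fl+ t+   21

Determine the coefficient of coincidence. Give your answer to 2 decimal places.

The two rarest classes, z fl+ t+ and z+ fl t, are the double crossovers. Comparing them with the parentals, only the z allele has switched, so z is the middle locus and the order is fl – z – t.
fl–z: (204 + 37)/2448 = 0.0984; z–t: (422 + 37)/2448 = 0.1875.
Expected DCO frequency = 0.0984 × 0.1875 ≈ 0.01845; observed = 37/2448 ≈ 0.01511.
Coefficient of coincidence = 0.01511/0.01845 ≈ 0.82.

0.82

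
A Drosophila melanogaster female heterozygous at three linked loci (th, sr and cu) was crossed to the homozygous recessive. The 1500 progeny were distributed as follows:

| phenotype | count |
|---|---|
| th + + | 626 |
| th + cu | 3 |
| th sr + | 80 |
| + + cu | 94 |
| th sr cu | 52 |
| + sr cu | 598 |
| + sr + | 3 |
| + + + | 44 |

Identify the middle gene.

The two most frequent reciprocal classes, + sr cu and th + +, are the parental types, so the F1 was + sr cu / th + +.
The two rarest classes, + sr + and th + cu, are the double crossovers. Comparing them with the parentals, only the cu allele has switched, so cu is the middle locus and the order is sr – cu – th.

cu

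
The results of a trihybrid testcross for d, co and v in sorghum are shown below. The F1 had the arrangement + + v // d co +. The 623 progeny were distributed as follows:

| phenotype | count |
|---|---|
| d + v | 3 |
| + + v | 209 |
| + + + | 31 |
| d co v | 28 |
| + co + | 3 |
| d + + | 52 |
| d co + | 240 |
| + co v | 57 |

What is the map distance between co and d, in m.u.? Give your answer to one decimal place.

18.5 m.u.

The two rarest classes, d + v and + co +, are the double crossovers. Comparing them with the parentals, only the d allele has switched, so d is the middle locus and the order is co – d – v.
Crossovers in the co–d interval produce the single-crossover classes + co v and d + + (57 + 52 = 109) plus the double crossovers (6).
RF(co–d) = (109 + 6) / 623 = 115/623 = 0.1846 → 18.5 m.u.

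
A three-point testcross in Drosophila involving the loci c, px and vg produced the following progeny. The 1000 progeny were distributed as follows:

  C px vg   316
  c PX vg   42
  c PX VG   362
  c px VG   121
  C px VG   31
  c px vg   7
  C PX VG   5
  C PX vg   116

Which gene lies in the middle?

c

The two most frequent reciprocal classes, C px vg and c PX VG, are the parental types, so the F1 was C px vg / c PX VG.
The two rarest classes, c px vg and C PX VG, are the double crossovers. Comparing them with the parentals, only the c allele has switched, so c is the middle locus and the order is px – c – vg.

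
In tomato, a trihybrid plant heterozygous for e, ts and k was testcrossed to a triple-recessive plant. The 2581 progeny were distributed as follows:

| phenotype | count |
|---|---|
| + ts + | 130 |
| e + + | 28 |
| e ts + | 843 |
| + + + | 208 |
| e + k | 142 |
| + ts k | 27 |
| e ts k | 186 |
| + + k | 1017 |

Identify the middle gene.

The two most frequent reciprocal classes, e ts + and + + k, are the parental types, so the F1 was e ts + / + + k.
The two rarest classes, e + + and + ts k, are the double crossovers. Comparing them with the parentals, only the ts allele has switched, so ts is the middle locus and the order is e – ts – k.

ts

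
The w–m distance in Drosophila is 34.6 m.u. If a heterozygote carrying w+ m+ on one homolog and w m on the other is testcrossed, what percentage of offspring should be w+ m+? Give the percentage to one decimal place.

A map distance of 34.6 m.u. corresponds to a recombination frequency of 0.346.
The F1 is w+ m+ / w m, so w+ m+ is a parental gamete class with expected frequency (1 − r)/2 = 0.654/2 = 0.3270.
That is 0.3270 = 32.7% of the progeny.

32.7%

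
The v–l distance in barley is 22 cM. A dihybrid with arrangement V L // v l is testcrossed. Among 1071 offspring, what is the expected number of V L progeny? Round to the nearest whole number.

A map distance of 22 cM corresponds to a recombination frequency of 0.220.
The F1 is V L / v l, so V L is a parental gamete class with expected frequency (1 − r)/2 = 0.780/2 = 0.3900.
Expected number = 0.3900 × 1071 = 417.69 ≈ 418.

418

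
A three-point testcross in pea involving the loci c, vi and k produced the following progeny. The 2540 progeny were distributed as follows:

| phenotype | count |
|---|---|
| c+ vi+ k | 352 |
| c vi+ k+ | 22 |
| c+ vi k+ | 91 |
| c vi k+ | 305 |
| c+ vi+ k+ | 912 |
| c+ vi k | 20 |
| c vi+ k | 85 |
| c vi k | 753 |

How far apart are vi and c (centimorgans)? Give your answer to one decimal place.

8.6 centimorgans

The two most frequent reciprocal classes, c+ vi+ k+ and c vi k, are the parental types, so the F1 was c+ vi+ k+ / c vi k.
The two rarest classes, c vi+ k+ and c+ vi k, are the double crossovers. Comparing them with the parentals, only the c allele has switched, so c is the middle locus and the order is vi – c – k.
Crossovers in the vi–c interval produce the single-crossover classes c+ vi k+ and c vi+ k (91 + 85 = 176) plus the double crossovers (42).
RF(vi–c) = (176 + 42) / 2540 = 218/2540 = 0.0858 → 8.6 centimorgans.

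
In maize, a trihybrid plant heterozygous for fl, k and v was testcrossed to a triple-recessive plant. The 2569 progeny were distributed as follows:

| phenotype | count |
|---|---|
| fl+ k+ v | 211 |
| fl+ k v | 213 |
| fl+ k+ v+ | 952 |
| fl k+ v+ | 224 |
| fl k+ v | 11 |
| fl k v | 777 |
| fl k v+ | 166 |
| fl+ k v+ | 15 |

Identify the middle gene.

The two most frequent reciprocal classes, fl k v and fl+ k+ v+, are the parental types, so the F1 was fl k v / fl+ k+ v+.
The two rarest classes, fl k+ v and fl+ k v+, are the double crossovers. Comparing them with the parentals, only the k allele has switched, so k is the middle locus and the order is fl – k – v.

k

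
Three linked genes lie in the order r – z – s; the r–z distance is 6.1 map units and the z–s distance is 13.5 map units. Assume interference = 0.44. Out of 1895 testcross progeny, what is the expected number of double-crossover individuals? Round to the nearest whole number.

Map distances give recombination frequencies of 0.061 and 0.135 for the two intervals.
With interference 0.44 (so coincidence = 0.56), expected double-crossover frequency = 0.061 × 0.135 × 0.56 = 0.00461.
Expected number = 0.00461 × 1895 = 8.74 ≈ 9.

9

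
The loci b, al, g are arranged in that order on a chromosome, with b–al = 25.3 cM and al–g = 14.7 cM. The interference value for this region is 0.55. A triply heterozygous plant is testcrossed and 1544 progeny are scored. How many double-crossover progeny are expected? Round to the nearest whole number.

26

Map distances give recombination frequencies of 0.253 and 0.147 for the two intervals.
With interference 0.55 (so coincidence = 0.45), expected double-crossover frequency = 0.253 × 0.147 × 0.45 = 0.01674.
Expected number = 0.01674 × 1544 = 25.84 ≈ 26.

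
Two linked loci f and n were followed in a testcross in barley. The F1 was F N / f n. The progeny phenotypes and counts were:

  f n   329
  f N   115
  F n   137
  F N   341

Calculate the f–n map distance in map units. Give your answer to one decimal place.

27.3 map units

The recombinant classes are F n and f N: 137 + 115 = 252.
Recombination frequency = 252/922 = 0.2733 ≈ 27.3%, i.e. 27.3 map units.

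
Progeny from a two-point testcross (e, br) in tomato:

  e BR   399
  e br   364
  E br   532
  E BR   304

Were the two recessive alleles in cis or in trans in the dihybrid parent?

The two most frequent classes are E br (532) and e BR (399); these are the parental (non-recombinant) types.
So the F1 carried E br on one chromosome and e BR on the other — the recessive alleles are on opposite chromosomes (trans / repulsion).

trans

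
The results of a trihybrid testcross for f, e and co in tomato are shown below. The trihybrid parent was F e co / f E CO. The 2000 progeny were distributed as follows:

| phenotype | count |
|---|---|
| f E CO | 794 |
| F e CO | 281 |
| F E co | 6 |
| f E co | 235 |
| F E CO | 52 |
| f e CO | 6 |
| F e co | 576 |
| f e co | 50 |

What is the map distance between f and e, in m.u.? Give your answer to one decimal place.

5.7 m.u.

The two rarest classes, F E co and f e CO, are the double crossovers. Comparing them with the parentals, only the e allele has switched, so e is the middle locus and the order is co – e – f.
Crossovers in the e–f interval produce the single-crossover classes f e co and F E CO (50 + 52 = 102) plus the double crossovers (12).
RF(e–f) = (102 + 12) / 2000 = 114/2000 = 0.0570 → 5.7 m.u.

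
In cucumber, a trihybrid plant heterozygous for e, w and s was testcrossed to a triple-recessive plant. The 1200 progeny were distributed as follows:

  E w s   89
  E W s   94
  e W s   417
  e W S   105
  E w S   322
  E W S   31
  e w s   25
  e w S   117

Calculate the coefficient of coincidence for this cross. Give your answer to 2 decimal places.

1.01

The two most frequent reciprocal classes, e W s and E w S, are the parental types, so the F1 was e W s / E w S.
The two rarest classes, e w s and E W S, are the double crossovers. Comparing them with the parentals, only the w allele has switched, so w is the middle locus and the order is e – w – s.
e–w: (211 + 56)/1200 = 0.2225; w–s: (194 + 56)/1200 = 0.2083.
Expected DCO frequency = 0.2225 × 0.2083 ≈ 0.04635; observed = 56/1200 ≈ 0.04667.
Coefficient of coincidence = 0.04667/0.04635 ≈ 1.01.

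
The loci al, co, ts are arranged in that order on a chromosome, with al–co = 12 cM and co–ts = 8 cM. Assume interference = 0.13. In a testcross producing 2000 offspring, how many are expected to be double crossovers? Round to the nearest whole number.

17

Map distances give recombination frequencies of 0.120 and 0.080 for the two intervals.
With interference 0.13 (so coincidence = 0.87), expected double-crossover frequency = 0.120 × 0.080 × 0.87 = 0.00835.
Expected number = 0.00835 × 2000 = 16.70 ≈ 17.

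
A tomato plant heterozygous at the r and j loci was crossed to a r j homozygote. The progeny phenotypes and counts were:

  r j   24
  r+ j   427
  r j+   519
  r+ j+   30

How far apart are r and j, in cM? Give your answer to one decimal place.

The two most frequent classes, r+ j (427) and r j+ (519), are the parental types, so the F1 was r+ j / r j+.
The recombinant classes are r+ j+ and r j: 30 + 24 = 54.
Recombination frequency = 54/1000 = 0.0540 ≈ 5.4%, i.e. 5.4 cM.

5.4 cM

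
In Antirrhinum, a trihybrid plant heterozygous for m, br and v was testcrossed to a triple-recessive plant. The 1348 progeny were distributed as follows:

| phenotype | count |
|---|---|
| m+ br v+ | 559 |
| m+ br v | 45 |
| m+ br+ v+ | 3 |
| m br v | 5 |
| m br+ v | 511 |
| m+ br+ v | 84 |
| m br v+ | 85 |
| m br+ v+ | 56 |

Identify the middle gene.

The two most frequent reciprocal classes, m br+ v and m+ br v+, are the parental types, so the F1 was m br+ v / m+ br v+.
The two rarest classes, m br v and m+ br+ v+, are the double crossovers. Comparing them with the parentals, only the br allele has switched, so br is the middle locus and the order is v – br – m.

br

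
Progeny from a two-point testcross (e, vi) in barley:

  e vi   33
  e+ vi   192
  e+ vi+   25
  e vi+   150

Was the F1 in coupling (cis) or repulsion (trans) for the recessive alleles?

trans

The two most frequent classes are e+ vi (192) and e vi+ (150); these are the parental (non-recombinant) types.
So the F1 carried e+ vi on one chromosome and e vi+ on the other — the recessive alleles are on opposite chromosomes (trans / repulsion).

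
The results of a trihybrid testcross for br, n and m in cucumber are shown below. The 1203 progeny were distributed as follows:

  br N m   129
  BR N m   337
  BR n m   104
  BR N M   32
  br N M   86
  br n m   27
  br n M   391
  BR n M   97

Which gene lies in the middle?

The two most frequent reciprocal classes, BR N m and br n M, are the parental types, so the F1 was BR N m / br n M.
The two rarest classes, BR N M and br n m, are the double crossovers. Comparing them with the parentals, only the m allele has switched, so m is the middle locus and the order is br – m – n.

m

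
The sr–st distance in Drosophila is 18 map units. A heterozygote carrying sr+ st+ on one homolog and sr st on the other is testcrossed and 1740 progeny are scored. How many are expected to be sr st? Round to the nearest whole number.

A map distance of 18 map units corresponds to a recombination frequency of 0.180.
The F1 is sr+ st+ / sr st, so sr st is a parental gamete class with expected frequency (1 − r)/2 = 0.820/2 = 0.4100.
Expected number = 0.4100 × 1740 = 713.40 ≈ 713.

713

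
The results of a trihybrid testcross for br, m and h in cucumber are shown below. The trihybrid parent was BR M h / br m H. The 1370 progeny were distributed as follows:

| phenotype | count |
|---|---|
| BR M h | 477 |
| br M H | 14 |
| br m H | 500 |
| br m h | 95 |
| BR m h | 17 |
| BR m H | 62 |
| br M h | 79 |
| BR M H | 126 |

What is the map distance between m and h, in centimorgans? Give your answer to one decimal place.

18.4 centimorgans

The two rarest classes, BR m h and br M H, are the double crossovers. Comparing them with the parentals, only the m allele has switched, so m is the middle locus and the order is br – m – h.
Crossovers in the m–h interval produce the single-crossover classes BR M H and br m h (126 + 95 = 221) plus the double crossovers (31).
RF(m–h) = (221 + 31) / 1370 = 252/1370 = 0.1839 → 18.4 centimorgans.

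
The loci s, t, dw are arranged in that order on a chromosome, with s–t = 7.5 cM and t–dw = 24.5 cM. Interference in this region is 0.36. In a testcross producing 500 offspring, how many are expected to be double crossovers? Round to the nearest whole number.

6

Map distances give recombination frequencies of 0.075 and 0.245 for the two intervals.
With interference 0.36 (so coincidence = 0.64), expected double-crossover frequency = 0.075 × 0.245 × 0.64 = 0.01176.
Expected number = 0.01176 × 500 = 5.88 ≈ 6.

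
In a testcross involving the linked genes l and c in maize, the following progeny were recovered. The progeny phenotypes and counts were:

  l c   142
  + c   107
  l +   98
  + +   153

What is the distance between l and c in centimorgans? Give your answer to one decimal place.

The two most frequent classes, + + (153) and l c (142), are the parental types, so the F1 was + + / l c.
The recombinant classes are + c and l +: 107 + 98 = 205.
Recombination frequency = 205/500 = 0.4100 ≈ 41.0%, i.e. 41.0 centimorgans.

41.0 centimorgans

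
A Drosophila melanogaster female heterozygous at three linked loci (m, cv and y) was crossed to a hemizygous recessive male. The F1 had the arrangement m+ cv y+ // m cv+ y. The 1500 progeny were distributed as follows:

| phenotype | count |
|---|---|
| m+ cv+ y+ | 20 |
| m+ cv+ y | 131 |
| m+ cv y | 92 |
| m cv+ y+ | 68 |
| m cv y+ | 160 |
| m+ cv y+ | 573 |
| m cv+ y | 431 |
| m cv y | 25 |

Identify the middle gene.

The two rarest classes, m+ cv+ y+ and m cv y, are the double crossovers. Comparing them with the parentals, only the cv allele has switched, so cv is the middle locus and the order is y – cv – m.

cv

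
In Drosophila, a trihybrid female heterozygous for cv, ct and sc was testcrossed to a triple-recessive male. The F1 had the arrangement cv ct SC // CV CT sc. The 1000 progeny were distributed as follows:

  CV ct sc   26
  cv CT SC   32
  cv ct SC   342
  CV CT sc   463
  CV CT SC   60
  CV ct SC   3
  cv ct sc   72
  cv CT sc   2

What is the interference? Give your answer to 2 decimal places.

The two rarest classes, CV ct SC and cv CT sc, are the double crossovers. Comparing them with the parentals, only the cv allele has switched, so cv is the middle locus and the order is ct – cv – sc.
ct–cv: (58 + 5)/1000 = 0.0630; cv–sc: (132 + 5)/1000 = 0.1370.
Expected DCO frequency = 0.0630 × 0.1370 ≈ 0.00863; observed = 5/1000 ≈ 0.00500.
Coefficient of coincidence = 0.00500/0.00863 ≈ 0.58; interference = 1 − 0.58 = 0.42.

0.42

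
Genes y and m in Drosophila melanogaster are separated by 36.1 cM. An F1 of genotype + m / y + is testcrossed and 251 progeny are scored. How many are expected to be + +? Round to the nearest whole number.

A map distance of 36.1 cM corresponds to a recombination frequency of 0.361.
The F1 is + m / y +, so + + is a recombinant gamete class with expected frequency r/2 = 0.361/2 = 0.1805.
Expected number = 0.1805 × 251 = 45.31 ≈ 45.

45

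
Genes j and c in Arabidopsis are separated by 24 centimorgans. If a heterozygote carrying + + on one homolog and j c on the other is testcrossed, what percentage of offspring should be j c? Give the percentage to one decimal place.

38.0%

A map distance of 24 centimorgans corresponds to a recombination frequency of 0.240.
The F1 is + + / j c, so j c is a parental gamete class with expected frequency (1 − r)/2 = 0.760/2 = 0.3800.
That is 0.3800 = 38.0% of the progeny.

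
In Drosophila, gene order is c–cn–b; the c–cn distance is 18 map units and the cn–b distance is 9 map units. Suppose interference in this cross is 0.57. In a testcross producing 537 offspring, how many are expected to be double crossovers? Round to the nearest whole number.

Map distances give recombination frequencies of 0.180 and 0.090 for the two intervals.
With interference 0.57 (so coincidence = 0.43), expected double-crossover frequency = 0.180 × 0.090 × 0.43 = 0.00697.
Expected number = 0.00697 × 537 = 3.74 ≈ 4.

4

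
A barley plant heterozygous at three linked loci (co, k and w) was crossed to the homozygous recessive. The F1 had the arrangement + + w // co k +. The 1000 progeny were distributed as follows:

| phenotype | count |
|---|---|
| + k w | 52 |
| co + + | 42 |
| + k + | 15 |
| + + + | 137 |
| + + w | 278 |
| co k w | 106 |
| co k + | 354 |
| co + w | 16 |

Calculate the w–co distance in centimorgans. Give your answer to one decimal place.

The two rarest classes, co + w and + k +, are the double crossovers. Comparing them with the parentals, only the co allele has switched, so co is the middle locus and the order is k – co – w.
Crossovers in the co–w interval produce the single-crossover classes + + + and co k w (137 + 106 = 243) plus the double crossovers (31).
RF(co–w) = (243 + 31) / 1000 = 274/1000 = 0.2740 → 27.4 centimorgans.

27.4 centimorgans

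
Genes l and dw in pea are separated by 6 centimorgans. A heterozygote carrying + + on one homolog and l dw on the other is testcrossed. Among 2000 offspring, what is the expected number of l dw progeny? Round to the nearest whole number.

A map distance of 6 centimorgans corresponds to a recombination frequency of 0.060.
The F1 is + + / l dw, so l dw is a parental gamete class with expected frequency (1 − r)/2 = 0.940/2 = 0.4700.
Expected number = 0.4700 × 2000 = 940.00 ≈ 940.

940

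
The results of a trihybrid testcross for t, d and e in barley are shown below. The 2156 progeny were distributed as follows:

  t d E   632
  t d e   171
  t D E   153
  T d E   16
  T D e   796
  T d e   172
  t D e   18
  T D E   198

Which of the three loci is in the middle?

The two most frequent reciprocal classes, t d E and T D e, are the parental types, so the F1 was t d E / T D e.
The two rarest classes, T d E and t D e, are the double crossovers. Comparing them with the parentals, only the t allele has switched, so t is the middle locus and the order is d – t – e.

t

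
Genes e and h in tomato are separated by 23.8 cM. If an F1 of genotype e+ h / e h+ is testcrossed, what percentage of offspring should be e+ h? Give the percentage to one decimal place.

38.1%

A map distance of 23.8 cM corresponds to a recombination frequency of 0.238.
The F1 is e+ h / e h+, so e+ h is a parental gamete class with expected frequency (1 − r)/2 = 0.762/2 = 0.3810.
That is 0.3810 = 38.1% of the progeny.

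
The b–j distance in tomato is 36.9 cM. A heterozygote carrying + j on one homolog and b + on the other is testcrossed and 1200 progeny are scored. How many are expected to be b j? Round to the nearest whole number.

221

A map distance of 36.9 cM corresponds to a recombination frequency of 0.369.
The F1 is + j / b +, so b j is a recombinant gamete class with expected frequency r/2 = 0.369/2 = 0.1845.
Expected number = 0.1845 × 1200 = 221.40 ≈ 221.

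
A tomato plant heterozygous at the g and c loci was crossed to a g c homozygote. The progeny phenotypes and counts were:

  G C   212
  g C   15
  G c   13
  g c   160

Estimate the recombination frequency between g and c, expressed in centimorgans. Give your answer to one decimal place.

The two most frequent classes, G C (212) and g c (160), are the parental types, so the F1 was G C / g c.
The recombinant classes are G c and g C: 13 + 15 = 28.
Recombination frequency = 28/400 = 0.0700 ≈ 7.0%, i.e. 7.0 centimorgans.

7.0 centimorgans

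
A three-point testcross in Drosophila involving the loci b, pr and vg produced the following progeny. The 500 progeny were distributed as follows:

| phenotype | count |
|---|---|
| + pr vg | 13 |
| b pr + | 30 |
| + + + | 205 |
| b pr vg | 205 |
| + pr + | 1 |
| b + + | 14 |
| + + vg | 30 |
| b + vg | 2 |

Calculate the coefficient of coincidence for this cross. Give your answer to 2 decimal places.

0.79

The two most frequent reciprocal classes, + + + and b pr vg, are the parental types, so the F1 was + + + / b pr vg.
The two rarest classes, + pr + and b + vg, are the double crossovers. Comparing them with the parentals, only the pr allele has switched, so pr is the middle locus and the order is b – pr – vg.
b–pr: (27 + 3)/500 = 0.0600; pr–vg: (60 + 3)/500 = 0.1260.
Expected DCO frequency = 0.0600 × 0.1260 ≈ 0.00756; observed = 3/500 ≈ 0.00600.
Coefficient of coincidence = 0.00600/0.00756 ≈ 0.79.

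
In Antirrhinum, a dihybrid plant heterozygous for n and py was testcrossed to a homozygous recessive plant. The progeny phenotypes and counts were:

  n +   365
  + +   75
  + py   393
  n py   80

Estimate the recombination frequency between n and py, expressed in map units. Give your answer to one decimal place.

17.0 map units

The two most frequent classes, + py (393) and n + (365), are the parental types, so the F1 was + py / n +.
The recombinant classes are + + and n py: 75 + 80 = 155.
Recombination frequency = 155/913 = 0.1698 ≈ 17.0%, i.e. 17.0 map units.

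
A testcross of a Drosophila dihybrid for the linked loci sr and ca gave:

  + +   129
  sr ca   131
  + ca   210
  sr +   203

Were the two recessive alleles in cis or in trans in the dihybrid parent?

The two most frequent classes are + ca (210) and sr + (203); these are the parental (non-recombinant) types.
So the F1 carried + ca on one chromosome and sr + on the other — the recessive alleles are on opposite chromosomes (trans / repulsion).

trans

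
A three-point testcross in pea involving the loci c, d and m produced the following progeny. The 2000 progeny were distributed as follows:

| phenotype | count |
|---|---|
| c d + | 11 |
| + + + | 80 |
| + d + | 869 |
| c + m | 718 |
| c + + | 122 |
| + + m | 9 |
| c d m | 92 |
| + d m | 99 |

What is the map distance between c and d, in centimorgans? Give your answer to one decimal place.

The two most frequent reciprocal classes, + d + and c + m, are the parental types, so the F1 was + d + / c + m.
The two rarest classes, c d + and + + m, are the double crossovers. Comparing them with the parentals, only the c allele has switched, so c is the middle locus and the order is m – c – d.
Crossovers in the c–d interval produce the single-crossover classes + + + and c d m (80 + 92 = 172) plus the double crossovers (20).
RF(c–d) = (172 + 20) / 2000 = 192/2000 = 0.0960 → 9.6 centimorgans.

9.6 centimorgans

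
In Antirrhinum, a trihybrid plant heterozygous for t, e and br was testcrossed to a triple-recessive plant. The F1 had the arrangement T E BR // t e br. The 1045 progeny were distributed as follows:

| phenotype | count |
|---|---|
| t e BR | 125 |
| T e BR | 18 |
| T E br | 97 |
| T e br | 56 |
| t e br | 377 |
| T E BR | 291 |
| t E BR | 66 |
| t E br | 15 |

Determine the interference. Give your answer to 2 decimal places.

0.13

The two rarest classes, T e BR and t E br, are the double crossovers. Comparing them with the parentals, only the e allele has switched, so e is the middle locus and the order is t – e – br.
t–e: (122 + 33)/1045 = 0.1483; e–br: (222 + 33)/1045 = 0.2440.
Expected DCO frequency = 0.1483 × 0.2440 ≈ 0.03619; observed = 33/1045 ≈ 0.03158.
Coefficient of coincidence = 0.03158/0.03619 ≈ 0.87; interference = 1 − 0.87 = 0.13.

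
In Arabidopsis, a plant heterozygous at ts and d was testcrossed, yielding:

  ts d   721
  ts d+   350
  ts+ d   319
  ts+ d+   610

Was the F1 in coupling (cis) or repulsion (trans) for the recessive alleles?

The two most frequent classes are ts+ d+ (610) and ts d (721); these are the parental (non-recombinant) types.
So the F1 carried ts+ d+ on one chromosome and ts d on the other — the recessive alleles are on the same chromosome (cis / coupling).

cis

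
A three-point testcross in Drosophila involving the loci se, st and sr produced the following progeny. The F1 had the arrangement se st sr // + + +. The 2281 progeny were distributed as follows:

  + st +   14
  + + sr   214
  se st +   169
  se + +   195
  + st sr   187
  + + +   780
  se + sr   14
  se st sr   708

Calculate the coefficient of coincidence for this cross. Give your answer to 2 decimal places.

The two rarest classes, se + sr and + st +, are the double crossovers. Comparing them with the parentals, only the st allele has switched, so st is the middle locus and the order is se – st – sr.
se–st: (382 + 28)/2281 = 0.1797; st–sr: (383 + 28)/2281 = 0.1802.
Expected DCO frequency = 0.1797 × 0.1802 ≈ 0.03238; observed = 28/2281 ≈ 0.01228.
Coefficient of coincidence = 0.01228/0.03238 ≈ 0.38.

0.38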